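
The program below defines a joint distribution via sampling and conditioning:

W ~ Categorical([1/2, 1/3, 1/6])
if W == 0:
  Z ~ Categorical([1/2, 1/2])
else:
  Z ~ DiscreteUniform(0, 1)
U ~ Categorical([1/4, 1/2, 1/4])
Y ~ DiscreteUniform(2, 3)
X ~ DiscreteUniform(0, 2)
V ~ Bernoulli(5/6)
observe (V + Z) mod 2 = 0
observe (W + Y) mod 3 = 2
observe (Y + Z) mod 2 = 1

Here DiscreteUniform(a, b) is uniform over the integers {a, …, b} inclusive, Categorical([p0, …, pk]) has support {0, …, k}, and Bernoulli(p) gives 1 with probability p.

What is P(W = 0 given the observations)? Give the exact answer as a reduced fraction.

P(W = 0 | obs) = 15/16

Enumerate traces; 18 have nonzero weight after conditioning:
  (W=0, Z=1, U=0, Y=2, X=0, V=1) weight 5/576
  (W=0, Z=1, U=0, Y=2, X=1, V=1) weight 5/576
  (W=0, Z=1, U=0, Y=2, X=2, V=1) weight 5/576
  (W=0, Z=1, U=1, Y=2, X=0, V=1) weight 5/288
  (W=0, Z=1, U=1, Y=2, X=1, V=1) weight 5/288
  (W=0, Z=1, U=1, Y=2, X=2, V=1) weight 5/288
  (W=0, Z=1, U=2, Y=2, X=0, V=1) weight 5/576
  (W=0, Z=1, U=2, Y=2, X=1, V=1) weight 5/576
  (W=2, Z=0, U=0, Y=3, X=0, V=0) weight 1/1728
  … 9 more
Group by W:
  weight(W=0) = 5/48
  weight(W=2) = 1/144
Total weight = 5/48 + 1/144 = 1/9
P(W=0 | obs) = 5/48 / 1/9 = 15/16
P(W=2 | obs) = 1/144 / 1/9 = 1/16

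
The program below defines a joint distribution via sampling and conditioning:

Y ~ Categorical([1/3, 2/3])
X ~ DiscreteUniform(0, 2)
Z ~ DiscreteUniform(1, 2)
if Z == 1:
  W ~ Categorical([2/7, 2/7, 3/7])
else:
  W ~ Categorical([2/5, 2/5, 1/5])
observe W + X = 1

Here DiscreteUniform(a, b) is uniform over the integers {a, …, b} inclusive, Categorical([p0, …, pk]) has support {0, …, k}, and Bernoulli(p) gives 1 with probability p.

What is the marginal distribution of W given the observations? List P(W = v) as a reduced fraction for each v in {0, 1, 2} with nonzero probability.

P(W=0) = 1/2, P(W=1) = 1/2

Enumerate traces; 8 have nonzero weight after conditioning:
  (Y=0, X=0, Z=1, W=1) weight 1/63
  (Y=0, X=0, Z=2, W=1) weight 1/45
  (Y=0, X=1, Z=1, W=0) weight 1/63
  (Y=0, X=1, Z=2, W=0) weight 1/45
  (Y=1, X=0, Z=1, W=1) weight 2/63
  (Y=1, X=0, Z=2, W=1) weight 2/45
  (Y=1, X=1, Z=1, W=0) weight 2/63
  (Y=1, X=1, Z=2, W=0) weight 2/45
Group by W:
  weight(W=0) = 4/35
  weight(W=1) = 4/35
Total weight = 4/35 + 4/35 = 8/35
P(W=0 | obs) = 4/35 / 8/35 = 1/2
P(W=1 | obs) = 4/35 / 8/35 = 1/2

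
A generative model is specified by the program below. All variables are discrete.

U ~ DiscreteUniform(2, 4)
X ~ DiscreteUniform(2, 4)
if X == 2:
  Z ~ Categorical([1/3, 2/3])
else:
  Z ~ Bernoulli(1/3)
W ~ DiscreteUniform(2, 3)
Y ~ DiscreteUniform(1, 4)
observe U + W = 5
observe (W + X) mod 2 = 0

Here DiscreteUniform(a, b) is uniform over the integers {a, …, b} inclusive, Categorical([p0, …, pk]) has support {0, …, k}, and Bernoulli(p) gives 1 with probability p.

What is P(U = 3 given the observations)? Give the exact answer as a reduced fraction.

P(U = 3 | obs) = 2/3

Enumerate traces; 24 have nonzero weight after conditioning:
  (U=2, X=3, Z=0, W=3, Y=1) weight 1/108
  (U=2, X=3, Z=0, W=3, Y=2) weight 1/108
  (U=2, X=3, Z=0, W=3, Y=3) weight 1/108
  (U=2, X=3, Z=0, W=3, Y=4) weight 1/108
  (U=2, X=3, Z=1, W=3, Y=1) weight 1/216
  (U=2, X=3, Z=1, W=3, Y=2) weight 1/216
  (U=2, X=3, Z=1, W=3, Y=3) weight 1/216
  (U=2, X=3, Z=1, W=3, Y=4) weight 1/216
  (U=3, X=2, Z=0, W=2, Y=1) weight 1/216
  … 15 more
Group by U:
  weight(U=2) = 1/18
  weight(U=3) = 1/9
Total weight = 1/18 + 1/9 = 1/6
P(U=2 | obs) = 1/18 / 1/6 = 1/3
P(U=3 | obs) = 1/9 / 1/6 = 2/3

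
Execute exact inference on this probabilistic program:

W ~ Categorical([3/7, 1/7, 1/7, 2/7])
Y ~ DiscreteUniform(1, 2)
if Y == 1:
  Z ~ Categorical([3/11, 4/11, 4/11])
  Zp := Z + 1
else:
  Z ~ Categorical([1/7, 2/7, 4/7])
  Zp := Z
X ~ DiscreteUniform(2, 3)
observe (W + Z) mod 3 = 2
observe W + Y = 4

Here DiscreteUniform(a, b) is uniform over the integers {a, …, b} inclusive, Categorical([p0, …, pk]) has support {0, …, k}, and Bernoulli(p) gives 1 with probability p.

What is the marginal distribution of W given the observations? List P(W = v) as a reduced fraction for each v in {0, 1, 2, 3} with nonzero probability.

P(W=2) = 11/67, P(W=3) = 56/67

Enumerate traces; 4 have nonzero weight after conditioning:
  (W=2, Y=2, Z=0, X=2) weight 1/196
  (W=2, Y=2, Z=0, X=3) weight 1/196
  (W=3, Y=1, Z=2, X=2) weight 2/77
  (W=3, Y=1, Z=2, X=3) weight 2/77
Group by W:
  weight(W=2) = 1/98
  weight(W=3) = 4/77
Total weight = 1/98 + 4/77 = 67/1078
P(W=2 | obs) = 1/98 / 67/1078 = 11/67
P(W=3 | obs) = 4/77 / 67/1078 = 56/67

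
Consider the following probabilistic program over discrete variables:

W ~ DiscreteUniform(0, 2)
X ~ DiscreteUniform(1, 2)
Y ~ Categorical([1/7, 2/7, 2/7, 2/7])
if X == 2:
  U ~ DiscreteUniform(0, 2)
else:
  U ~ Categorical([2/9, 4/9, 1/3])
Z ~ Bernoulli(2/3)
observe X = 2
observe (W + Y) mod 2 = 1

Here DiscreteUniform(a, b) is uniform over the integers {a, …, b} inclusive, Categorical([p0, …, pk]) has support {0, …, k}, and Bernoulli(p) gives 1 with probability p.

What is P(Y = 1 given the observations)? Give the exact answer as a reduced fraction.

P(Y = 1 | obs) = 4/11

Enumerate traces; 36 have nonzero weight after conditioning:
  (W=0, X=2, Y=1, U=0, Z=0) weight 1/189
  (W=0, X=2, Y=1, U=0, Z=1) weight 2/189
  (W=0, X=2, Y=1, U=1, Z=0) weight 1/189
  (W=0, X=2, Y=1, U=1, Z=1) weight 2/189
  (W=0, X=2, Y=1, U=2, Z=0) weight 1/189
  (W=0, X=2, Y=1, U=2, Z=1) weight 2/189
  (W=0, X=2, Y=3, U=0, Z=0) weight 1/189
  (W=0, X=2, Y=3, U=0, Z=1) weight 2/189
  (W=1, X=2, Y=0, U=0, Z=0) weight 1/378
  (W=1, X=2, Y=2, U=0, Z=0) weight 1/189
  … 26 more
Group by Y:
  weight(Y=0) = 1/42
  weight(Y=1) = 2/21
  weight(Y=2) = 1/21
  weight(Y=3) = 2/21
Total weight = 1/42 + 2/21 + 1/21 + 2/21 = 11/42
P(Y=0 | obs) = 1/42 / 11/42 = 1/11
P(Y=1 | obs) = 2/21 / 11/42 = 4/11
P(Y=2 | obs) = 1/21 / 11/42 = 2/11
P(Y=3 | obs) = 2/21 / 11/42 = 4/11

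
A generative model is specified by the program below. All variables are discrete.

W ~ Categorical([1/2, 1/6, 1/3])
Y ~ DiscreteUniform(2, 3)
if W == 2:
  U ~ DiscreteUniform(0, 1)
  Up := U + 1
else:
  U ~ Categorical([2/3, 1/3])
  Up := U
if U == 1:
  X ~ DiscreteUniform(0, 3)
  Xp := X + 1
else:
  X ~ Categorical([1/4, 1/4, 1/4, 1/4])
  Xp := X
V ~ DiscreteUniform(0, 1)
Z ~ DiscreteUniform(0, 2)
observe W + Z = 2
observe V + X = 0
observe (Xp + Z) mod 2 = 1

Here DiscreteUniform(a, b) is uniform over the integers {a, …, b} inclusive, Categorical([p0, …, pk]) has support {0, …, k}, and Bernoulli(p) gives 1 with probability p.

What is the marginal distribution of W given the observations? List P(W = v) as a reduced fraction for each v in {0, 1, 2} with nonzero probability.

Enumerate traces; 6 have nonzero weight after conditioning:
  (W=0, Y=2, U=1, X=0, V=0, Z=2) weight 1/288
  (W=0, Y=3, U=1, X=0, V=0, Z=2) weight 1/288
  (W=1, Y=2, U=0, X=0, V=0, Z=1) weight 1/432
  (W=1, Y=3, U=0, X=0, V=0, Z=1) weight 1/432
  (W=2, Y=2, U=1, X=0, V=0, Z=0) weight 1/288
  (W=2, Y=3, U=1, X=0, V=0, Z=0) weight 1/288
Group by W:
  weight(W=0) = 1/144
  weight(W=1) = 1/216
  weight(W=2) = 1/144
Total weight = 1/144 + 1/216 + 1/144 = 1/54
P(W=0 | obs) = 1/144 / 1/54 = 3/8
P(W=1 | obs) = 1/216 / 1/54 = 1/4
P(W=2 | obs) = 1/144 / 1/54 = 3/8

P(W=0) = 3/8, P(W=1) = 1/4, P(W=2) = 3/8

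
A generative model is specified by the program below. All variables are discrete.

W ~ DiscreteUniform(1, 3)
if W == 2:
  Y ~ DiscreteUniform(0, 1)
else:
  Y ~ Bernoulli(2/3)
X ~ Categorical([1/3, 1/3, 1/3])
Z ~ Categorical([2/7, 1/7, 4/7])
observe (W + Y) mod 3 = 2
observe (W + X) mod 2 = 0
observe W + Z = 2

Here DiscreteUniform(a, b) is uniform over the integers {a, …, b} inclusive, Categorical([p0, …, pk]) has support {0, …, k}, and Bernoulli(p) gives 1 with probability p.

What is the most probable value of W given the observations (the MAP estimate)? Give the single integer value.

Enumerate traces; 3 have nonzero weight after conditioning:
  (W=1, Y=1, X=1, Z=1) weight 2/189
  (W=2, Y=0, X=0, Z=0) weight 1/63
  (W=2, Y=0, X=2, Z=0) weight 1/63
Group by W:
  weight(W=1) = 2/189
  weight(W=2) = 2/63
Total weight = 2/189 + 2/63 = 8/189
P(W=1 | obs) = 2/189 / 8/189 = 1/4
P(W=2 | obs) = 2/63 / 8/189 = 3/4
argmax = 2

argmax_v P(W = v | obs) = 2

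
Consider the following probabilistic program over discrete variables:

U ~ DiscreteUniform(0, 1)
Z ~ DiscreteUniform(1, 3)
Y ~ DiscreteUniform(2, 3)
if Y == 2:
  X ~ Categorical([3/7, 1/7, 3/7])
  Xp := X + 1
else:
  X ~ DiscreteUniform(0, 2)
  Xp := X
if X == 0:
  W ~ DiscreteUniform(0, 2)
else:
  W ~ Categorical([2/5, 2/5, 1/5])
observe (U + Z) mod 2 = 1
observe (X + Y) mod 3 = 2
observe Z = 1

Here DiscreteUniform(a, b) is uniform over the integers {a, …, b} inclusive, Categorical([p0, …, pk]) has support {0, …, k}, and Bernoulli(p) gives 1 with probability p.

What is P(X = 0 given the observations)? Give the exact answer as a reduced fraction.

P(X = 0 | obs) = 9/16

Enumerate traces; 6 have nonzero weight after conditioning:
  (U=0, Z=1, Y=2, X=0, W=0) weight 1/84
  (U=0, Z=1, Y=2, X=0, W=1) weight 1/84
  (U=0, Z=1, Y=2, X=0, W=2) weight 1/84
  (U=0, Z=1, Y=3, X=2, W=0) weight 1/90
  (U=0, Z=1, Y=3, X=2, W=1) weight 1/90
  (U=0, Z=1, Y=3, X=2, W=2) weight 1/180
Group by X:
  weight(X=0) = 1/28
  weight(X=2) = 1/36
Total weight = 1/28 + 1/36 = 4/63
P(X=0 | obs) = 1/28 / 4/63 = 9/16
P(X=2 | obs) = 1/36 / 4/63 = 7/16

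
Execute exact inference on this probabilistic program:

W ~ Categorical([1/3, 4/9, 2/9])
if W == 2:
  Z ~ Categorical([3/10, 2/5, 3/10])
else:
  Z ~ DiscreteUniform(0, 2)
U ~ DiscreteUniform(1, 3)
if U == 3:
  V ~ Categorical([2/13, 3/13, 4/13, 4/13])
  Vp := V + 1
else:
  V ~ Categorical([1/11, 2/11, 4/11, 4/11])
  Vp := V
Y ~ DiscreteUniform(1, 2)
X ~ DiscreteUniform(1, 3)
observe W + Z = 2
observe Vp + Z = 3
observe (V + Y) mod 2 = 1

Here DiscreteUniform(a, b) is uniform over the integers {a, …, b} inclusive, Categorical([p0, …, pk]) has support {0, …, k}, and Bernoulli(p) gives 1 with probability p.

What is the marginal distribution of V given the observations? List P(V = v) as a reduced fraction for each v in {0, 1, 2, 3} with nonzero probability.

P(V=0) = 165/2591, P(V=1) = 720/2591, P(V=2) = 1238/2591, P(V=3) = 468/2591

Enumerate traces; 27 have nonzero weight after conditioning:
  (W=0, Z=2, U=1, V=1, Y=2, X=1) weight 1/891
  (W=0, Z=2, U=1, V=1, Y=2, X=2) weight 1/891
  (W=0, Z=2, U=1, V=1, Y=2, X=3) weight 1/891
  (W=0, Z=2, U=2, V=1, Y=2, X=1) weight 1/891
  (W=0, Z=2, U=2, V=1, Y=2, X=2) weight 1/891
  (W=0, Z=2, U=2, V=1, Y=2, X=3) weight 1/891
  (W=0, Z=2, U=3, V=0, Y=1, X=1) weight 1/1053
  (W=0, Z=2, U=3, V=0, Y=1, X=2) weight 1/1053
  (W=1, Z=1, U=1, V=2, Y=1, X=1) weight 8/2673
  (W=2, Z=0, U=1, V=3, Y=2, X=1) weight 2/1485
  … 17 more
Group by V:
  weight(V=0) = 1/351
  weight(V=1) = 16/1287
  weight(V=2) = 1238/57915
  weight(V=3) = 4/495
Total weight = 1/351 + 16/1287 + 1238/57915 + 4/495 = 2591/57915
P(V=0 | obs) = 1/351 / 2591/57915 = 165/2591
P(V=1 | obs) = 16/1287 / 2591/57915 = 720/2591
P(V=2 | obs) = 1238/57915 / 2591/57915 = 1238/2591
P(V=3 | obs) = 4/495 / 2591/57915 = 468/2591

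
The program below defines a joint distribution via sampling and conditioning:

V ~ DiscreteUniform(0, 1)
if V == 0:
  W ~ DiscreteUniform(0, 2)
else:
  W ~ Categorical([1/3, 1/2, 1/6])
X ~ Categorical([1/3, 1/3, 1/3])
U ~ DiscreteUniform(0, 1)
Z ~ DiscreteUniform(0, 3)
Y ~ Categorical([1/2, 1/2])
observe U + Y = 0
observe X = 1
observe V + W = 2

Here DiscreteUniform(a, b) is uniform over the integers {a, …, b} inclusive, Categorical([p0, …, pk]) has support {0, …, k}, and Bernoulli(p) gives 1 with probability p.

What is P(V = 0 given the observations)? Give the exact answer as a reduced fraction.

P(V = 0 | obs) = 2/5

Enumerate traces; 8 have nonzero weight after conditioning:
  (V=0, W=2, X=1, U=0, Z=0, Y=0) weight 1/288
  (V=0, W=2, X=1, U=0, Z=1, Y=0) weight 1/288
  (V=0, W=2, X=1, U=0, Z=2, Y=0) weight 1/288
  (V=0, W=2, X=1, U=0, Z=3, Y=0) weight 1/288
  (V=1, W=1, X=1, U=0, Z=0, Y=0) weight 1/192
  (V=1, W=1, X=1, U=0, Z=1, Y=0) weight 1/192
  (V=1, W=1, X=1, U=0, Z=2, Y=0) weight 1/192
  (V=1, W=1, X=1, U=0, Z=3, Y=0) weight 1/192
Group by V:
  weight(V=0) = 1/72
  weight(V=1) = 1/48
Total weight = 1/72 + 1/48 = 5/144
P(V=0 | obs) = 1/72 / 5/144 = 2/5
P(V=1 | obs) = 1/48 / 5/144 = 3/5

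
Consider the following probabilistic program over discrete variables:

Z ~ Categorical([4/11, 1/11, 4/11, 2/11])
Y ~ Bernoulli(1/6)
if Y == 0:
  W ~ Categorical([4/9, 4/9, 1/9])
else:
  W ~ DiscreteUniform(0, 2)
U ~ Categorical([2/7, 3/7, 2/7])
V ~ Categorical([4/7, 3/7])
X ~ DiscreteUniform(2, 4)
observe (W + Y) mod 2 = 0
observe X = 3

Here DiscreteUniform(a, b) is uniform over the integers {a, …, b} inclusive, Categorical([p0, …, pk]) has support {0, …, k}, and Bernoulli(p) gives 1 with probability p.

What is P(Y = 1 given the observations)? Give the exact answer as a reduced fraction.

P(Y = 1 | obs) = 3/28

Enumerate traces; 72 have nonzero weight after conditioning:
  (Z=0, Y=0, W=0, U=0, V=0, X=3) weight 320/43659
  (Z=0, Y=0, W=0, U=0, V=1, X=3) weight 80/14553
  (Z=0, Y=0, W=0, U=1, V=0, X=3) weight 160/14553
  (Z=0, Y=0, W=0, U=1, V=1, X=3) weight 40/4851
  (Z=0, Y=0, W=0, U=2, V=0, X=3) weight 320/43659
  (Z=0, Y=0, W=0, U=2, V=1, X=3) weight 80/14553
  (Z=0, Y=0, W=2, U=0, V=0, X=3) weight 80/43659
  (Z=0, Y=0, W=2, U=0, V=1, X=3) weight 20/14553
  (Z=0, Y=1, W=1, U=0, V=0, X=3) weight 16/14553
  … 63 more
Group by Y:
  weight(Y=0) = 25/162
  weight(Y=1) = 1/54
Total weight = 25/162 + 1/54 = 14/81
P(Y=0 | obs) = 25/162 / 14/81 = 25/28
P(Y=1 | obs) = 1/54 / 14/81 = 3/28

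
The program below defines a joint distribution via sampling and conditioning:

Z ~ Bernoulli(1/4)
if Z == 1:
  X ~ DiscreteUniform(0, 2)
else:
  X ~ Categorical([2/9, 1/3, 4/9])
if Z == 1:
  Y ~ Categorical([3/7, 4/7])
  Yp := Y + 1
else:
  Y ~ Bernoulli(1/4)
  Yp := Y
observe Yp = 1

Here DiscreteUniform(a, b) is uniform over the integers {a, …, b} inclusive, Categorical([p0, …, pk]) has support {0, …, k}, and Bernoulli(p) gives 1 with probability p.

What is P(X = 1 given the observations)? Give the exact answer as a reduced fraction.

P(X = 1 | obs) = 1/3

Enumerate traces; 6 have nonzero weight after conditioning:
  (Z=0, X=0, Y=1) weight 1/24
  (Z=0, X=1, Y=1) weight 1/16
  (Z=0, X=2, Y=1) weight 1/12
  (Z=1, X=0, Y=0) weight 1/28
  (Z=1, X=1, Y=0) weight 1/28
  (Z=1, X=2, Y=0) weight 1/28
Group by X:
  weight(X=0) = 13/168
  weight(X=1) = 11/112
  weight(X=2) = 5/42
Total weight = 13/168 + 11/112 + 5/42 = 33/112
P(X=0 | obs) = 13/168 / 33/112 = 26/99
P(X=1 | obs) = 11/112 / 33/112 = 1/3
P(X=2 | obs) = 5/42 / 33/112 = 40/99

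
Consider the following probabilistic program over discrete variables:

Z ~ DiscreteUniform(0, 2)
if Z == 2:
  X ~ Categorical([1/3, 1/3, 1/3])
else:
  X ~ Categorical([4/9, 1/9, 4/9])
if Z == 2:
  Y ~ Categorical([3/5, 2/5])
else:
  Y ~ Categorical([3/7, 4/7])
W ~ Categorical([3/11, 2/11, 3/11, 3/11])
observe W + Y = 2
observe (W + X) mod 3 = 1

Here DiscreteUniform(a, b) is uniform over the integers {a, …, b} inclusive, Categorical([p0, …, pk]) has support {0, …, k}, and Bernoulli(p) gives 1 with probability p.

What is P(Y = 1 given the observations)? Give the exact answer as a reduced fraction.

P(Y = 1 | obs) = 404/953

Enumerate traces; 6 have nonzero weight after conditioning:
  (Z=0, X=0, Y=1, W=1) weight 32/2079
  (Z=0, X=2, Y=0, W=2) weight 4/231
  (Z=1, X=0, Y=1, W=1) weight 32/2079
  (Z=1, X=2, Y=0, W=2) weight 4/231
  (Z=2, X=0, Y=1, W=1) weight 4/495
  (Z=2, X=2, Y=0, W=2) weight 1/55
Group by Y:
  weight(Y=0) = 61/1155
  weight(Y=1) = 404/10395
Total weight = 61/1155 + 404/10395 = 953/10395
P(Y=0 | obs) = 61/1155 / 953/10395 = 549/953
P(Y=1 | obs) = 404/10395 / 953/10395 = 404/953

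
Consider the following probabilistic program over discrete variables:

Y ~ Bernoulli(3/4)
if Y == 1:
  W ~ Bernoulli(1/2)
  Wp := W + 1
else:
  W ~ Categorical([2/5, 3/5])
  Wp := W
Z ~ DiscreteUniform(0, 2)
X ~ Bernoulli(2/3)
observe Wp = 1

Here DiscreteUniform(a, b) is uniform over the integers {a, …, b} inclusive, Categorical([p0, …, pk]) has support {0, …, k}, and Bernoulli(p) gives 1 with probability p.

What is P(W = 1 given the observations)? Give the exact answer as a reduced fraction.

Enumerate traces; 12 have nonzero weight after conditioning:
  (Y=0, W=1, Z=0, X=0) weight 1/60
  (Y=0, W=1, Z=0, X=1) weight 1/30
  (Y=0, W=1, Z=1, X=0) weight 1/60
  (Y=0, W=1, Z=1, X=1) weight 1/30
  (Y=0, W=1, Z=2, X=0) weight 1/60
  (Y=0, W=1, Z=2, X=1) weight 1/30
  (Y=1, W=0, Z=0, X=0) weight 1/24
  (Y=1, W=0, Z=0, X=1) weight 1/12
  … 4 more
Group by W:
  weight(W=0) = 3/8
  weight(W=1) = 3/20
Total weight = 3/8 + 3/20 = 21/40
P(W=0 | obs) = 3/8 / 21/40 = 5/7
P(W=1 | obs) = 3/20 / 21/40 = 2/7

P(W = 1 | obs) = 2/7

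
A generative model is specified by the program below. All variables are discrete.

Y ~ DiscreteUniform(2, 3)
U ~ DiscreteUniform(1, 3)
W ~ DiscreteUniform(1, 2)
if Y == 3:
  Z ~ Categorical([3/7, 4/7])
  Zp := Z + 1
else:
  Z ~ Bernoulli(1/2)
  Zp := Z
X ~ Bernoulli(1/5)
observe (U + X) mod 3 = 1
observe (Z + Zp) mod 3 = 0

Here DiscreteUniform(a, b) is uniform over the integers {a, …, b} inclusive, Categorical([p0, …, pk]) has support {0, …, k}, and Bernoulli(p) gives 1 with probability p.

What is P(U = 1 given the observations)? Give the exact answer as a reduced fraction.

Enumerate traces; 8 have nonzero weight after conditioning:
  (Y=2, U=1, W=1, Z=0, X=0) weight 1/30
  (Y=2, U=1, W=2, Z=0, X=0) weight 1/30
  (Y=2, U=3, W=1, Z=0, X=1) weight 1/120
  (Y=2, U=3, W=2, Z=0, X=1) weight 1/120
  (Y=3, U=1, W=1, Z=1, X=0) weight 4/105
  (Y=3, U=1, W=2, Z=1, X=0) weight 4/105
  (Y=3, U=3, W=1, Z=1, X=1) weight 1/105
  (Y=3, U=3, W=2, Z=1, X=1) weight 1/105
Group by U:
  weight(U=1) = 1/7
  weight(U=3) = 1/28
Total weight = 1/7 + 1/28 = 5/28
P(U=1 | obs) = 1/7 / 5/28 = 4/5
P(U=3 | obs) = 1/28 / 5/28 = 1/5

P(U = 1 | obs) = 4/5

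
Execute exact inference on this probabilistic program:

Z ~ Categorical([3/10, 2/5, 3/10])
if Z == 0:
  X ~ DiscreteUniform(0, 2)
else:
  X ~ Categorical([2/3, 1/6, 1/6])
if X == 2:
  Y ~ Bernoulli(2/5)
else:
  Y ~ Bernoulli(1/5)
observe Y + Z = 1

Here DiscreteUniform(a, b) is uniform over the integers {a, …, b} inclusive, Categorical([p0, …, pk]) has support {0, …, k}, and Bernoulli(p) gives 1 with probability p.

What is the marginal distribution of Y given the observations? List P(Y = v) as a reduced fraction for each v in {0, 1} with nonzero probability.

P(Y=0) = 23/29, P(Y=1) = 6/29

Enumerate traces; 6 have nonzero weight after conditioning:
  (Z=0, X=0, Y=1) weight 1/50
  (Z=0, X=1, Y=1) weight 1/50
  (Z=0, X=2, Y=1) weight 1/25
  (Z=1, X=0, Y=0) weight 16/75
  (Z=1, X=1, Y=0) weight 4/75
  (Z=1, X=2, Y=0) weight 1/25
Group by Y:
  weight(Y=0) = 23/75
  weight(Y=1) = 2/25
Total weight = 23/75 + 2/25 = 29/75
P(Y=0 | obs) = 23/75 / 29/75 = 23/29
P(Y=1 | obs) = 2/25 / 29/75 = 6/29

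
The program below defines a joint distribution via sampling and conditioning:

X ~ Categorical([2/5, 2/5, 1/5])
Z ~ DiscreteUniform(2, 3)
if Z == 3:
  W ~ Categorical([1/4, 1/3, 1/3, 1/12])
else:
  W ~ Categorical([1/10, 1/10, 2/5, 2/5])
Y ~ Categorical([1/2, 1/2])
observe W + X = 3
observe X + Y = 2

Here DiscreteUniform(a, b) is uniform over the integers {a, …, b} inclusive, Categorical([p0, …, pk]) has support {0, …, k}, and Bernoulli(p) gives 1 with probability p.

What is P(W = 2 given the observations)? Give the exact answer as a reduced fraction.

P(W = 2 | obs) = 44/57

Enumerate traces; 4 have nonzero weight after conditioning:
  (X=1, Z=2, W=2, Y=1) weight 1/25
  (X=1, Z=3, W=2, Y=1) weight 1/30
  (X=2, Z=2, W=1, Y=0) weight 1/200
  (X=2, Z=3, W=1, Y=0) weight 1/60
Group by W:
  weight(W=1) = 13/600
  weight(W=2) = 11/150
Total weight = 13/600 + 11/150 = 19/200
P(W=1 | obs) = 13/600 / 19/200 = 13/57
P(W=2 | obs) = 11/150 / 19/200 = 44/57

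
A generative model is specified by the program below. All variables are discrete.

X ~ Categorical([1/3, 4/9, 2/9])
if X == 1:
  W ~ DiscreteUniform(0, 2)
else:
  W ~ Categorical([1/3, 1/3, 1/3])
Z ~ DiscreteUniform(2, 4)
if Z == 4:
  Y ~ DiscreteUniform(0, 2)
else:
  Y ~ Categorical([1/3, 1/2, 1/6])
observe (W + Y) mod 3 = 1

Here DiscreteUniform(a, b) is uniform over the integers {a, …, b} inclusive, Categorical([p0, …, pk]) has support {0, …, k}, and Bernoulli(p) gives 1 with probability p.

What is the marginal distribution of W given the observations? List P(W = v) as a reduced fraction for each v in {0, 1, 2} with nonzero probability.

Enumerate traces; 27 have nonzero weight after conditioning:
  (X=0, W=0, Z=2, Y=1) weight 1/54
  (X=0, W=0, Z=3, Y=1) weight 1/54
  (X=0, W=0, Z=4, Y=1) weight 1/81
  (X=0, W=1, Z=2, Y=0) weight 1/81
  (X=0, W=1, Z=3, Y=0) weight 1/81
  (X=0, W=1, Z=4, Y=0) weight 1/81
  (X=0, W=2, Z=2, Y=2) weight 1/162
  (X=0, W=2, Z=3, Y=2) weight 1/162
  … 19 more
Group by W:
  weight(W=0) = 4/27
  weight(W=1) = 1/9
  weight(W=2) = 2/27
Total weight = 4/27 + 1/9 + 2/27 = 1/3
P(W=0 | obs) = 4/27 / 1/3 = 4/9
P(W=1 | obs) = 1/9 / 1/3 = 1/3
P(W=2 | obs) = 2/27 / 1/3 = 2/9

P(W=0) = 4/9, P(W=1) = 1/3, P(W=2) = 2/9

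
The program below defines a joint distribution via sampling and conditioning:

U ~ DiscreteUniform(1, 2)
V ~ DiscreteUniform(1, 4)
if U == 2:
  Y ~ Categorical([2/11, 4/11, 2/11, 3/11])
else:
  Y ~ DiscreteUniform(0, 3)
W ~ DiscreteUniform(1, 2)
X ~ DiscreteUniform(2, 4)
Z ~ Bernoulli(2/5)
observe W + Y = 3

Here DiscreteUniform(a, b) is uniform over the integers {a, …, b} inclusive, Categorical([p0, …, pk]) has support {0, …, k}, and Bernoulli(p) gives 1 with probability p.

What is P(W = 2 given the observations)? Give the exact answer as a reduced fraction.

P(W = 2 | obs) = 27/46

Enumerate traces; 96 have nonzero weight after conditioning:
  (U=1, V=1, Y=1, W=2, X=2, Z=0) weight 1/320
  (U=1, V=1, Y=1, W=2, X=2, Z=1) weight 1/480
  (U=1, V=1, Y=1, W=2, X=3, Z=0) weight 1/320
  (U=1, V=1, Y=1, W=2, X=3, Z=1) weight 1/480
  (U=1, V=1, Y=1, W=2, X=4, Z=0) weight 1/320
  (U=1, V=1, Y=1, W=2, X=4, Z=1) weight 1/480
  (U=1, V=1, Y=2, W=1, X=2, Z=0) weight 1/320
  (U=1, V=1, Y=2, W=1, X=2, Z=1) weight 1/480
  … 88 more
Group by W:
  weight(W=1) = 19/176
  weight(W=2) = 27/176
Total weight = 19/176 + 27/176 = 23/88
P(W=1 | obs) = 19/176 / 23/88 = 19/46
P(W=2 | obs) = 27/176 / 23/88 = 27/46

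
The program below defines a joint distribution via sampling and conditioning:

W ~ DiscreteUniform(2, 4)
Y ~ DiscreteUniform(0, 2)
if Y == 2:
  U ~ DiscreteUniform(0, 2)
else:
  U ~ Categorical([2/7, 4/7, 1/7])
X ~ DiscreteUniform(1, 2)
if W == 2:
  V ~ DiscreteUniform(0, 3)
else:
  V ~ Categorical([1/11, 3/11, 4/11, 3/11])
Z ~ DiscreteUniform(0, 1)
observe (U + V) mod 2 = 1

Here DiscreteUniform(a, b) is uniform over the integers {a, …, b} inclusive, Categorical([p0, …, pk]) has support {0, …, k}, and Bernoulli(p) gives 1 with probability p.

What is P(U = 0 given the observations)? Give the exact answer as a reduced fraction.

Enumerate traces; 216 have nonzero weight after conditioning:
  (W=2, Y=0, U=0, X=1, V=1, Z=0) weight 1/504
  (W=2, Y=0, U=0, X=1, V=1, Z=1) weight 1/504
  (W=2, Y=0, U=0, X=1, V=3, Z=0) weight 1/504
  (W=2, Y=0, U=0, X=1, V=3, Z=1) weight 1/504
  (W=2, Y=0, U=0, X=2, V=1, Z=0) weight 1/504
  (W=2, Y=0, U=0, X=2, V=1, Z=1) weight 1/504
  (W=2, Y=0, U=0, X=2, V=3, Z=0) weight 1/504
  (W=2, Y=0, U=0, X=2, V=3, Z=1) weight 1/504
  (W=2, Y=0, U=1, X=1, V=0, Z=0) weight 1/252
  (W=2, Y=0, U=2, X=1, V=1, Z=0) weight 1/1008
  … 206 more
Group by U:
  weight(U=0) = 95/594
  weight(U=1) = 961/4158
  weight(U=2) = 65/594
Total weight = 95/594 + 961/4158 + 65/594 = 2081/4158
P(U=0 | obs) = 95/594 / 2081/4158 = 665/2081
P(U=1 | obs) = 961/4158 / 2081/4158 = 961/2081
P(U=2 | obs) = 65/594 / 2081/4158 = 455/2081

P(U = 0 | obs) = 665/2081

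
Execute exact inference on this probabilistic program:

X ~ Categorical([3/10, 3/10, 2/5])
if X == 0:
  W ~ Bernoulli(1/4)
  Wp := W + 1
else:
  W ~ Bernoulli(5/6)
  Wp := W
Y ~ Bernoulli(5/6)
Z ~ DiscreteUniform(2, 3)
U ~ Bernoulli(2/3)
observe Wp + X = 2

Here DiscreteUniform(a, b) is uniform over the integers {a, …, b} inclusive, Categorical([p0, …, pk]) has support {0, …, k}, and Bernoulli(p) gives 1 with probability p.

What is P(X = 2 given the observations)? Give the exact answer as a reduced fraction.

Enumerate traces; 24 have nonzero weight after conditioning:
  (X=0, W=1, Y=0, Z=2, U=0) weight 1/480
  (X=0, W=1, Y=0, Z=2, U=1) weight 1/240
  (X=0, W=1, Y=0, Z=3, U=0) weight 1/480
  (X=0, W=1, Y=0, Z=3, U=1) weight 1/240
  (X=0, W=1, Y=1, Z=2, U=0) weight 1/96
  (X=0, W=1, Y=1, Z=2, U=1) weight 1/48
  (X=0, W=1, Y=1, Z=3, U=0) weight 1/96
  (X=0, W=1, Y=1, Z=3, U=1) weight 1/48
  (X=1, W=1, Y=0, Z=2, U=0) weight 1/144
  (X=2, W=0, Y=0, Z=2, U=0) weight 1/540
  … 14 more
Group by X:
  weight(X=0) = 3/40
  weight(X=1) = 1/4
  weight(X=2) = 1/15
Total weight = 3/40 + 1/4 + 1/15 = 47/120
P(X=0 | obs) = 3/40 / 47/120 = 9/47
P(X=1 | obs) = 1/4 / 47/120 = 30/47
P(X=2 | obs) = 1/15 / 47/120 = 8/47

P(X = 2 | obs) = 8/47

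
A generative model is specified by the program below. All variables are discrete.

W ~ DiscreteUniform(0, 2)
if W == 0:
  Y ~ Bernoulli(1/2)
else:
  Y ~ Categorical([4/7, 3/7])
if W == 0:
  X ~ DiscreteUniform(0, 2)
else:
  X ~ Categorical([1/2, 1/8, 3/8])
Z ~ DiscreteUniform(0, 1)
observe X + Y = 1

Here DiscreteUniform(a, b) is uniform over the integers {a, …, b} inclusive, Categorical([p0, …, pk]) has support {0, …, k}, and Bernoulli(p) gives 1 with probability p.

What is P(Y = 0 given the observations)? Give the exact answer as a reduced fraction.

P(Y = 0 | obs) = 13/38

Enumerate traces; 12 have nonzero weight after conditioning:
  (W=0, Y=0, X=1, Z=0) weight 1/36
  (W=0, Y=0, X=1, Z=1) weight 1/36
  (W=0, Y=1, X=0, Z=0) weight 1/36
  (W=0, Y=1, X=0, Z=1) weight 1/36
  (W=1, Y=0, X=1, Z=0) weight 1/84
  (W=1, Y=0, X=1, Z=1) weight 1/84
  (W=1, Y=1, X=0, Z=0) weight 1/28
  (W=1, Y=1, X=0, Z=1) weight 1/28
  … 4 more
Group by Y:
  weight(Y=0) = 13/126
  weight(Y=1) = 25/126
Total weight = 13/126 + 25/126 = 19/63
P(Y=0 | obs) = 13/126 / 19/63 = 13/38
P(Y=1 | obs) = 25/126 / 19/63 = 25/38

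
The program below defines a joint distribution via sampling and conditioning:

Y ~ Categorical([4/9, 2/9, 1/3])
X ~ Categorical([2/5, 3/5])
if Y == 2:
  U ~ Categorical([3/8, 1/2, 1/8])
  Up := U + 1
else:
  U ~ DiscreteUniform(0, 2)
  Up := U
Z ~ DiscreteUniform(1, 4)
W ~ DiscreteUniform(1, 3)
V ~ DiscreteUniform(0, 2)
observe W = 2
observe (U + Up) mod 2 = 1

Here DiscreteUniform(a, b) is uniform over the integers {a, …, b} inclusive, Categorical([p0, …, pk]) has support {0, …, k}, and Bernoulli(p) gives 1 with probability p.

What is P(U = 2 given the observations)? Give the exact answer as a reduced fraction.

P(U = 2 | obs) = 1/8

Enumerate traces; 72 have nonzero weight after conditioning:
  (Y=2, X=0, U=0, Z=1, W=2, V=0) weight 1/720
  (Y=2, X=0, U=0, Z=1, W=2, V=1) weight 1/720
  (Y=2, X=0, U=0, Z=1, W=2, V=2) weight 1/720
  (Y=2, X=0, U=0, Z=2, W=2, V=0) weight 1/720
  (Y=2, X=0, U=0, Z=2, W=2, V=1) weight 1/720
  (Y=2, X=0, U=0, Z=2, W=2, V=2) weight 1/720
  (Y=2, X=0, U=0, Z=3, W=2, V=0) weight 1/720
  (Y=2, X=0, U=0, Z=3, W=2, V=1) weight 1/720
  (Y=2, X=0, U=1, Z=1, W=2, V=0) weight 1/540
  (Y=2, X=0, U=2, Z=1, W=2, V=0) weight 1/2160
  … 62 more
Group by U:
  weight(U=0) = 1/24
  weight(U=1) = 1/18
  weight(U=2) = 1/72
Total weight = 1/24 + 1/18 + 1/72 = 1/9
P(U=0 | obs) = 1/24 / 1/9 = 3/8
P(U=1 | obs) = 1/18 / 1/9 = 1/2
P(U=2 | obs) = 1/72 / 1/9 = 1/8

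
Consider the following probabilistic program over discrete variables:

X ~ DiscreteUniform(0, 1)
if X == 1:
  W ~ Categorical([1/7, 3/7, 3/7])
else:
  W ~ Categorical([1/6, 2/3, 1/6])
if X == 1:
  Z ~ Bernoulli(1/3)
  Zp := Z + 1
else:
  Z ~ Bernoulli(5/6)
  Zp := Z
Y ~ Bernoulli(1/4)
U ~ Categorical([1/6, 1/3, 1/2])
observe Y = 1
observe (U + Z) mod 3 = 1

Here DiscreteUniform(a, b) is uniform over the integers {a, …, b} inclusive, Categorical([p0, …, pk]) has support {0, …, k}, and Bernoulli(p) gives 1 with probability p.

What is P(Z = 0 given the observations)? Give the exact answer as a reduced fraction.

P(Z = 0 | obs) = 10/17

Enumerate traces; 12 have nonzero weight after conditioning:
  (X=0, W=0, Z=0, Y=1, U=1) weight 1/864
  (X=0, W=0, Z=1, Y=1, U=0) weight 5/1728
  (X=0, W=1, Z=0, Y=1, U=1) weight 1/216
  (X=0, W=1, Z=1, Y=1, U=0) weight 5/432
  (X=0, W=2, Z=0, Y=1, U=1) weight 1/864
  (X=0, W=2, Z=1, Y=1, U=0) weight 5/1728
  (X=1, W=0, Z=0, Y=1, U=1) weight 1/252
  (X=1, W=0, Z=1, Y=1, U=0) weight 1/1008
  … 4 more
Group by Z:
  weight(Z=0) = 5/144
  weight(Z=1) = 7/288
Total weight = 5/144 + 7/288 = 17/288
P(Z=0 | obs) = 5/144 / 17/288 = 10/17
P(Z=1 | obs) = 7/288 / 17/288 = 7/17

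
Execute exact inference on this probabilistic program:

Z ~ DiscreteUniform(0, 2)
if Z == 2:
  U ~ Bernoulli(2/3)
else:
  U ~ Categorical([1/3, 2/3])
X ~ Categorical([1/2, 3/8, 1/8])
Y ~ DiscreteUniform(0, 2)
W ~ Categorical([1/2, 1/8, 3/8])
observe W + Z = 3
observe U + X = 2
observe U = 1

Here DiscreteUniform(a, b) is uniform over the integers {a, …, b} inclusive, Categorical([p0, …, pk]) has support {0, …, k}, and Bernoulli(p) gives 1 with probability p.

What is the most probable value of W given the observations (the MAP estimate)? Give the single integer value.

Enumerate traces; 6 have nonzero weight after conditioning:
  (Z=1, U=1, X=1, Y=0, W=2) weight 1/96
  (Z=1, U=1, X=1, Y=1, W=2) weight 1/96
  (Z=1, U=1, X=1, Y=2, W=2) weight 1/96
  (Z=2, U=1, X=1, Y=0, W=1) weight 1/288
  (Z=2, U=1, X=1, Y=1, W=1) weight 1/288
  (Z=2, U=1, X=1, Y=2, W=1) weight 1/288
Group by W:
  weight(W=1) = 1/96
  weight(W=2) = 1/32
Total weight = 1/96 + 1/32 = 1/24
P(W=1 | obs) = 1/96 / 1/24 = 1/4
P(W=2 | obs) = 1/32 / 1/24 = 3/4
argmax = 2

argmax_v P(W = v | obs) = 2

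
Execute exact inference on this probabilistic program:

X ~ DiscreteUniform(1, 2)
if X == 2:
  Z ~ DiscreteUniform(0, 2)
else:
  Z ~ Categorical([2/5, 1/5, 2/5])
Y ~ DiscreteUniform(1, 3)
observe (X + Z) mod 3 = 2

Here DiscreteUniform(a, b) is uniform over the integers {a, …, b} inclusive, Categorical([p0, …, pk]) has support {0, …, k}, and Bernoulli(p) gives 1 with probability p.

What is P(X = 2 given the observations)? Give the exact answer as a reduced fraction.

Enumerate traces; 6 have nonzero weight after conditioning:
  (X=1, Z=1, Y=1) weight 1/30
  (X=1, Z=1, Y=2) weight 1/30
  (X=1, Z=1, Y=3) weight 1/30
  (X=2, Z=0, Y=1) weight 1/18
  (X=2, Z=0, Y=2) weight 1/18
  (X=2, Z=0, Y=3) weight 1/18
Group by X:
  weight(X=1) = 1/10
  weight(X=2) = 1/6
Total weight = 1/10 + 1/6 = 4/15
P(X=1 | obs) = 1/10 / 4/15 = 3/8
P(X=2 | obs) = 1/6 / 4/15 = 5/8

P(X = 2 | obs) = 5/8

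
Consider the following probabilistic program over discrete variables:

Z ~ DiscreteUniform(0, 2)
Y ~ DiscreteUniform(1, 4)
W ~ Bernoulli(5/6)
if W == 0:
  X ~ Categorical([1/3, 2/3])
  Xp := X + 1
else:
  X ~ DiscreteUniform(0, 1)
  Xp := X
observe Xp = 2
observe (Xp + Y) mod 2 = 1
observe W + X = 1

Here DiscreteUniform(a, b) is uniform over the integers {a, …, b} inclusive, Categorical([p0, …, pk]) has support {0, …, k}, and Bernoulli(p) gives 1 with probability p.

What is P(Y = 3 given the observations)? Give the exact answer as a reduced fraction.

P(Y = 3 | obs) = 1/2

Enumerate traces; 6 have nonzero weight after conditioning:
  (Z=0, Y=1, W=0, X=1) weight 1/108
  (Z=0, Y=3, W=0, X=1) weight 1/108
  (Z=1, Y=1, W=0, X=1) weight 1/108
  (Z=1, Y=3, W=0, X=1) weight 1/108
  (Z=2, Y=1, W=0, X=1) weight 1/108
  (Z=2, Y=3, W=0, X=1) weight 1/108
Group by Y:
  weight(Y=1) = 1/36
  weight(Y=3) = 1/36
Total weight = 1/36 + 1/36 = 1/18
P(Y=1 | obs) = 1/36 / 1/18 = 1/2
P(Y=3 | obs) = 1/36 / 1/18 = 1/2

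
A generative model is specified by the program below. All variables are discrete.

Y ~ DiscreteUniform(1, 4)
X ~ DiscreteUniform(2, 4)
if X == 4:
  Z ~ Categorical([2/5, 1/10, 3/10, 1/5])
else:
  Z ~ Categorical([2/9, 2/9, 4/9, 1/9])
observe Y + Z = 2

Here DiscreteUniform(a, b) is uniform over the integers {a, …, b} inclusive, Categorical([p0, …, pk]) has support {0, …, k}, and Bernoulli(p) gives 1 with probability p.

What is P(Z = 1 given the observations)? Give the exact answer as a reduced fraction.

P(Z = 1 | obs) = 49/125

Enumerate traces; 6 have nonzero weight after conditioning:
  (Y=1, X=2, Z=1) weight 1/54
  (Y=1, X=3, Z=1) weight 1/54
  (Y=1, X=4, Z=1) weight 1/120
  (Y=2, X=2, Z=0) weight 1/54
  (Y=2, X=3, Z=0) weight 1/54
  (Y=2, X=4, Z=0) weight 1/30
Group by Z:
  weight(Z=0) = 19/270
  weight(Z=1) = 49/1080
Total weight = 19/270 + 49/1080 = 25/216
P(Z=0 | obs) = 19/270 / 25/216 = 76/125
P(Z=1 | obs) = 49/1080 / 25/216 = 49/125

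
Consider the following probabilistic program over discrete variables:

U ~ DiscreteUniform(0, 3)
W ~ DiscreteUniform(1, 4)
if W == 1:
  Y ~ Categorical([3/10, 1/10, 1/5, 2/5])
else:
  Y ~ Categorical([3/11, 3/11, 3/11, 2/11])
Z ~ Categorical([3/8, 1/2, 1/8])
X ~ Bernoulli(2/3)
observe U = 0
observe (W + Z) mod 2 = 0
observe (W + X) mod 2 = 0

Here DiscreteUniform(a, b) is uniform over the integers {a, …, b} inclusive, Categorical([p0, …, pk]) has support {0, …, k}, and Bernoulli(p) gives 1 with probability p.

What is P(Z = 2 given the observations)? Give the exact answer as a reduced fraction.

Enumerate traces; 24 have nonzero weight after conditioning:
  (U=0, W=1, Y=0, Z=1, X=1) weight 1/160
  (U=0, W=1, Y=1, Z=1, X=1) weight 1/480
  (U=0, W=1, Y=2, Z=1, X=1) weight 1/240
  (U=0, W=1, Y=3, Z=1, X=1) weight 1/120
  (U=0, W=2, Y=0, Z=0, X=0) weight 3/1408
  (U=0, W=2, Y=0, Z=2, X=0) weight 1/1408
  (U=0, W=2, Y=1, Z=0, X=0) weight 3/1408
  (U=0, W=2, Y=1, Z=2, X=0) weight 1/1408
  … 16 more
Group by Z:
  weight(Z=0) = 1/64
  weight(Z=1) = 1/24
  weight(Z=2) = 1/192
Total weight = 1/64 + 1/24 + 1/192 = 1/16
P(Z=0 | obs) = 1/64 / 1/16 = 1/4
P(Z=1 | obs) = 1/24 / 1/16 = 2/3
P(Z=2 | obs) = 1/192 / 1/16 = 1/12

P(Z = 2 | obs) = 1/12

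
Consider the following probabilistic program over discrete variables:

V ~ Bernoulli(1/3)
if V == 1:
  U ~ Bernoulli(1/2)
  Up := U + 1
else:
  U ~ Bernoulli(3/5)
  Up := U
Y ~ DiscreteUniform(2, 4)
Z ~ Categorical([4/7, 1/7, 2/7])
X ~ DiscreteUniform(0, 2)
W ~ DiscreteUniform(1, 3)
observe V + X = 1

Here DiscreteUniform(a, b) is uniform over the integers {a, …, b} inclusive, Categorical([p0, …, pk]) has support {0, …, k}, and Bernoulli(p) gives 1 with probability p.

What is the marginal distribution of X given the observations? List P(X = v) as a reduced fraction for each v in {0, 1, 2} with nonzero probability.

Enumerate traces; 108 have nonzero weight after conditioning:
  (V=0, U=0, Y=2, Z=0, X=1, W=1) weight 16/2835
  (V=0, U=0, Y=2, Z=0, X=1, W=2) weight 16/2835
  (V=0, U=0, Y=2, Z=0, X=1, W=3) weight 16/2835
  (V=0, U=0, Y=2, Z=1, X=1, W=1) weight 4/2835
  (V=0, U=0, Y=2, Z=1, X=1, W=2) weight 4/2835
  (V=0, U=0, Y=2, Z=1, X=1, W=3) weight 4/2835
  (V=0, U=0, Y=2, Z=2, X=1, W=1) weight 8/2835
  (V=0, U=0, Y=2, Z=2, X=1, W=2) weight 8/2835
  (V=1, U=0, Y=2, Z=0, X=0, W=1) weight 2/567
  … 99 more
Group by X:
  weight(X=0) = 1/9
  weight(X=1) = 2/9
Total weight = 1/9 + 2/9 = 1/3
P(X=0 | obs) = 1/9 / 1/3 = 1/3
P(X=1 | obs) = 2/9 / 1/3 = 2/3

P(X=0) = 1/3, P(X=1) = 2/3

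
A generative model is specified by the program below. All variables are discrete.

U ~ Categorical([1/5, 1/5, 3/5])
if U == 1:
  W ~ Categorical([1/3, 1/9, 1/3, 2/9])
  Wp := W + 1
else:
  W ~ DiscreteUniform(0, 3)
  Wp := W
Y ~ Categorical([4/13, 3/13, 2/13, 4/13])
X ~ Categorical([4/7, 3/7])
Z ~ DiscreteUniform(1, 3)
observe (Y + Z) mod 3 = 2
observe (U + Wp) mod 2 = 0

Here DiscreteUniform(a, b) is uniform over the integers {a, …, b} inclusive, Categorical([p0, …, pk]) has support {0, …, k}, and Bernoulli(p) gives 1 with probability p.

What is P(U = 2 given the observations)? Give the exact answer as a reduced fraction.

Enumerate traces; 48 have nonzero weight after conditioning:
  (U=0, W=0, Y=0, X=0, Z=2) weight 4/1365
  (U=0, W=0, Y=0, X=1, Z=2) weight 1/455
  (U=0, W=0, Y=1, X=0, Z=1) weight 1/455
  (U=0, W=0, Y=1, X=1, Z=1) weight 3/1820
  (U=0, W=0, Y=2, X=0, Z=3) weight 2/1365
  (U=0, W=0, Y=2, X=1, Z=3) weight 1/910
  (U=0, W=0, Y=3, X=0, Z=2) weight 4/1365
  (U=0, W=0, Y=3, X=1, Z=2) weight 1/455
  (U=1, W=0, Y=0, X=0, Z=2) weight 16/4095
  (U=2, W=0, Y=0, X=0, Z=2) weight 4/455
  … 38 more
Group by U:
  weight(U=0) = 1/30
  weight(U=1) = 2/45
  weight(U=2) = 1/10
Total weight = 1/30 + 2/45 + 1/10 = 8/45
P(U=0 | obs) = 1/30 / 8/45 = 3/16
P(U=1 | obs) = 2/45 / 8/45 = 1/4
P(U=2 | obs) = 1/10 / 8/45 = 9/16

P(U = 2 | obs) = 9/16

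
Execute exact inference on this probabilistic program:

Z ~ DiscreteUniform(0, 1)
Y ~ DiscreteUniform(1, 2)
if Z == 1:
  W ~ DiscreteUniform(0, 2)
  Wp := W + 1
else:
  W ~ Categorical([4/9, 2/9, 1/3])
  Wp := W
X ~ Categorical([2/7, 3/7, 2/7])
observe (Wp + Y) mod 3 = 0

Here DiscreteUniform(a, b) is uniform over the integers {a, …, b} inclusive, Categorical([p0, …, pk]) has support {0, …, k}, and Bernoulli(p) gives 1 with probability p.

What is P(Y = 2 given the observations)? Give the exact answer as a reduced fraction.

P(Y = 2 | obs) = 5/11

Enumerate traces; 12 have nonzero weight after conditioning:
  (Z=0, Y=1, W=2, X=0) weight 1/42
  (Z=0, Y=1, W=2, X=1) weight 1/28
  (Z=0, Y=1, W=2, X=2) weight 1/42
  (Z=0, Y=2, W=1, X=0) weight 1/63
  (Z=0, Y=2, W=1, X=1) weight 1/42
  (Z=0, Y=2, W=1, X=2) weight 1/63
  (Z=1, Y=1, W=1, X=0) weight 1/42
  (Z=1, Y=1, W=1, X=1) weight 1/28
  … 4 more
Group by Y:
  weight(Y=1) = 1/6
  weight(Y=2) = 5/36
Total weight = 1/6 + 5/36 = 11/36
P(Y=1 | obs) = 1/6 / 11/36 = 6/11
P(Y=2 | obs) = 5/36 / 11/36 = 5/11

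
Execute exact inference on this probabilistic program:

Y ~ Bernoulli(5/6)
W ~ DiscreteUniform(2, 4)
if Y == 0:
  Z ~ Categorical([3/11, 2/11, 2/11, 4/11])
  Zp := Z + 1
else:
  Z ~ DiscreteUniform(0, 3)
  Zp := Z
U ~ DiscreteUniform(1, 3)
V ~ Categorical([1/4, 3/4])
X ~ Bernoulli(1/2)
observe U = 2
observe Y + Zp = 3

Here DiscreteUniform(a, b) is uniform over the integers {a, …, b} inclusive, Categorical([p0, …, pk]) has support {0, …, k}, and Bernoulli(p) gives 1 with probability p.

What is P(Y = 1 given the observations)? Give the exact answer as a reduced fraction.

P(Y = 1 | obs) = 55/63

Enumerate traces; 24 have nonzero weight after conditioning:
  (Y=0, W=2, Z=2, U=2, V=0, X=0) weight 1/2376
  (Y=0, W=2, Z=2, U=2, V=0, X=1) weight 1/2376
  (Y=0, W=2, Z=2, U=2, V=1, X=0) weight 1/792
  (Y=0, W=2, Z=2, U=2, V=1, X=1) weight 1/792
  (Y=0, W=3, Z=2, U=2, V=0, X=0) weight 1/2376
  (Y=0, W=3, Z=2, U=2, V=0, X=1) weight 1/2376
  (Y=0, W=3, Z=2, U=2, V=1, X=0) weight 1/792
  (Y=0, W=3, Z=2, U=2, V=1, X=1) weight 1/792
  (Y=1, W=2, Z=2, U=2, V=0, X=0) weight 5/1728
  … 15 more
Group by Y:
  weight(Y=0) = 1/99
  weight(Y=1) = 5/72
Total weight = 1/99 + 5/72 = 7/88
P(Y=0 | obs) = 1/99 / 7/88 = 8/63
P(Y=1 | obs) = 5/72 / 7/88 = 55/63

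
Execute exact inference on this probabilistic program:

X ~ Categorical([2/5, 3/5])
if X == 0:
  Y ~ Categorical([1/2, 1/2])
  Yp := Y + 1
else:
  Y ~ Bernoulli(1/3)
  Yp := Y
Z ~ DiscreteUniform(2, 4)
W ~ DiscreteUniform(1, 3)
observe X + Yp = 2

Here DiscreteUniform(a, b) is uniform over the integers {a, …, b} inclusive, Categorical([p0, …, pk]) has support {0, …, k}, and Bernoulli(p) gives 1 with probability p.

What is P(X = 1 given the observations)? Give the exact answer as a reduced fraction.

Enumerate traces; 18 have nonzero weight after conditioning:
  (X=0, Y=1, Z=2, W=1) weight 1/45
  (X=0, Y=1, Z=2, W=2) weight 1/45
  (X=0, Y=1, Z=2, W=3) weight 1/45
  (X=0, Y=1, Z=3, W=1) weight 1/45
  (X=0, Y=1, Z=3, W=2) weight 1/45
  (X=0, Y=1, Z=3, W=3) weight 1/45
  (X=0, Y=1, Z=4, W=1) weight 1/45
  (X=0, Y=1, Z=4, W=2) weight 1/45
  (X=1, Y=1, Z=2, W=1) weight 1/45
  … 9 more
Group by X:
  weight(X=0) = 1/5
  weight(X=1) = 1/5
Total weight = 1/5 + 1/5 = 2/5
P(X=0 | obs) = 1/5 / 2/5 = 1/2
P(X=1 | obs) = 1/5 / 2/5 = 1/2

P(X = 1 | obs) = 1/2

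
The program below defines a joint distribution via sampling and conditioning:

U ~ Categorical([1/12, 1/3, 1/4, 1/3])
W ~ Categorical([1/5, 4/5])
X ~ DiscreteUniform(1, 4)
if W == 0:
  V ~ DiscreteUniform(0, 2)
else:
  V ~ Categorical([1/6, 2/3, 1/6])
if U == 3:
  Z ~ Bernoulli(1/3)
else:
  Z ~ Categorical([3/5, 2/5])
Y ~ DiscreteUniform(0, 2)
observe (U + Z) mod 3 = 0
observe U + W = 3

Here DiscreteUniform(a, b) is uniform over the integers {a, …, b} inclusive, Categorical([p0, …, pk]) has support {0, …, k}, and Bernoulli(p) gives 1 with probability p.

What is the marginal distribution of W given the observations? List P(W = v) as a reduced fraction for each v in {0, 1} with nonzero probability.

P(W=0) = 5/14, P(W=1) = 9/14

Enumerate traces; 72 have nonzero weight after conditioning:
  (U=2, W=1, X=1, V=0, Z=1, Y=0) weight 1/900
  (U=2, W=1, X=1, V=0, Z=1, Y=1) weight 1/900
  (U=2, W=1, X=1, V=0, Z=1, Y=2) weight 1/900
  (U=2, W=1, X=1, V=1, Z=1, Y=0) weight 1/225
  (U=2, W=1, X=1, V=1, Z=1, Y=1) weight 1/225
  (U=2, W=1, X=1, V=1, Z=1, Y=2) weight 1/225
  (U=2, W=1, X=1, V=2, Z=1, Y=0) weight 1/900
  (U=2, W=1, X=1, V=2, Z=1, Y=1) weight 1/900
  (U=3, W=0, X=1, V=0, Z=0, Y=0) weight 1/810
  … 63 more
Group by W:
  weight(W=0) = 2/45
  weight(W=1) = 2/25
Total weight = 2/45 + 2/25 = 28/225
P(W=0 | obs) = 2/45 / 28/225 = 5/14
P(W=1 | obs) = 2/25 / 28/225 = 9/14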